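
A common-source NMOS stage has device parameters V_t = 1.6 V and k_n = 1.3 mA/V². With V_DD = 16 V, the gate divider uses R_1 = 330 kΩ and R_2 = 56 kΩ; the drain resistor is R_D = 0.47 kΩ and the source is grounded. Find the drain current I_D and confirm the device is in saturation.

V_G = V_DD·R_2/(R_1+R_2) = 16×56/386 = 2.32 V. With the source grounded, V_GS = V_G = 2.32 V.
Assume saturation: I_D = (k_n/2)(V_GS − V_t)² = (1.3/2)×(2.32 − 1.6)² = 0.65×0.721² = 0.338 mA.
V_DS = V_DD − I_D·R_D = 16 − 0.338×0.47 = 15.8 V.
Saturation requires V_DS ≥ V_GS − V_t = 0.721 V; 15.8 ≥ 0.721 ✓.

I_D ≈ 0.34 mA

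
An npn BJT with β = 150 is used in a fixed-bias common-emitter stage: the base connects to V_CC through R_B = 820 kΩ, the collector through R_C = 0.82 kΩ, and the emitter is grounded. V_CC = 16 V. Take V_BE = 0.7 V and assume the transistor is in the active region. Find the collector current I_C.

Base loop: V_CC = I_B·R_B + V_BE, so I_B = (16 − 0.7)/820 kΩ = 0.0187 mA.
In the active region I_C = β·I_B = 150 × 0.0187 = 2.8 mA.
Collector loop: V_CE = V_CC − I_C·R_C = 16 − 2.8×0.82 = 13.7 V.
Since V_CE = 13.7 V > V_CE(sat) ≈ 0.2 V, the transistor is in the active region as assumed.

I_C ≈ 2.8 mA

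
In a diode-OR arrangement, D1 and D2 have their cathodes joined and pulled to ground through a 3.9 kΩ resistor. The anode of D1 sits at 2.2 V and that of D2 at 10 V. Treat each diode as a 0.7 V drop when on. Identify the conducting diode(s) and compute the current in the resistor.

Assume both conduct. Then node N would need to be at both 2.2−0.7 = 1.5 V and 10−0.7 = 9.3 V, which is impossible.
Assume only D2 conducts: V_N = 10 − 0.7 = 9.3 V, so I_R = 9.3/3.9 = 2.38 mA.
Check D1: its anode-to-cathode voltage is 2.2 − 9.3 = -7.1 V < 0.7 V, so it is off. The assumption is consistent.

Only D2 conducts; I_R ≈ 2.4 mA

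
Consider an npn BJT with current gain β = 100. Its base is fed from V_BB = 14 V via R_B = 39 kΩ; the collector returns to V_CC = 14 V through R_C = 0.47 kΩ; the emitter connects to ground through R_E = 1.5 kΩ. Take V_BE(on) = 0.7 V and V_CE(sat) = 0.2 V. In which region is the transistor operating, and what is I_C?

Assume active: I_B = (14 − 0.7)/(39 + 101×1.5) = 0.0698 mA, I_C = β·I_B = 6.98 mA.
Then V_CE = 14 − 6.98×0.47 − 7.05×1.5 = 0.141 V < 0.2 V — the active assumption fails.
Re-solve with V_CE = 0.2 V. KCL at the emitter: V_E/R_E = (V_BB−0.7−V_E)/R_B + (V_CC−0.2−V_E)/R_C, giving V_E = 10.5 V.
I_C = (V_CC − 0.2 − V_E)/R_C = (13.8 − 10.5)/0.47 = 6.95 mA.
Check: I_B = (13.3 − 10.5)/39 = 0.0709 mA, and β·I_B = 7.09 mA > I_C, confirming saturation.

saturation; I_C ≈ 7 mA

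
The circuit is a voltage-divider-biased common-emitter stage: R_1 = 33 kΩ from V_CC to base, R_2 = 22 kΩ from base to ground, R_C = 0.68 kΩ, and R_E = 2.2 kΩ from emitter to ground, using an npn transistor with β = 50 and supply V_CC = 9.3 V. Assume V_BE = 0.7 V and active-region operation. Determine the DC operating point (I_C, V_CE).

I_C ≈ 1.2 mA, V_CE ≈ 5.8 V

Thevenize the base divider: V_Th = V_CC·R_2/(R_1+R_2) = 9.3×22/55 = 3.72 V, R_Th = R_1‖R_2 = 13.2 kΩ.
Base-emitter loop: V_Th = I_B·R_Th + V_BE + (β+1)I_B·R_E, so I_B = (3.72 − 0.7) / (13.2 + 51×2.2) = 0.0241 mA.
I_C = β·I_B = 50×0.0241 = 1.2 mA, and I_E = (β+1)I_B = 1.23 mA.
V_CE = V_CC − I_C·R_C − I_E·R_E = 9.3 − 1.2×0.68 − 1.23×2.2 = 5.78 V.
V_CE = 5.78 V > 0.2 V confirms active-region operation.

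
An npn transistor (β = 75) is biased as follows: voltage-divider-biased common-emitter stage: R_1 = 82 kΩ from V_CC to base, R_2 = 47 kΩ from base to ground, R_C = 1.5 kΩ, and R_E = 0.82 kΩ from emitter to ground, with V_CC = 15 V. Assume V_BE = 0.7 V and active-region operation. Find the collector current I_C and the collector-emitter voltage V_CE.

Thevenize the base divider: V_Th = V_CC·R_2/(R_1+R_2) = 15×47/129 = 5.47 V, R_Th = R_1‖R_2 = 29.9 kΩ.
Base-emitter loop: V_Th = I_B·R_Th + V_BE + (β+1)I_B·R_E, so I_B = (5.47 − 0.7) / (29.9 + 76×0.82) = 0.0517 mA.
I_C = β·I_B = 75×0.0517 = 3.88 mA, and I_E = (β+1)I_B = 3.93 mA.
V_CE = V_CC − I_C·R_C − I_E·R_E = 15 − 3.88×1.5 − 3.93×0.82 = 5.96 V.
V_CE = 5.96 V > 0.2 V confirms active-region operation.

I_C ≈ 3.9 mA, V_CE ≈ 6 V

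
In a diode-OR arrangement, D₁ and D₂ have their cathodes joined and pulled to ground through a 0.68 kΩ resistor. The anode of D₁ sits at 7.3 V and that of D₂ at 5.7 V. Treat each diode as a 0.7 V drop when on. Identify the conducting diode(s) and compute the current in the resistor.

Assume both conduct. Then node N would need to be at both 7.3−0.7 = 6.6 V and 5.7−0.7 = 5 V, which is impossible.
Assume only D₁ conducts: V_N = 7.3 − 0.7 = 6.6 V, so I_R = 6.6/0.68 = 9.71 mA.
Check D₂: its anode-to-cathode voltage is 5.7 − 6.6 = -0.9 V < 0.7 V, so it is off. The assumption is consistent.

Only D₁ conducts; I_R ≈ 9.7 mA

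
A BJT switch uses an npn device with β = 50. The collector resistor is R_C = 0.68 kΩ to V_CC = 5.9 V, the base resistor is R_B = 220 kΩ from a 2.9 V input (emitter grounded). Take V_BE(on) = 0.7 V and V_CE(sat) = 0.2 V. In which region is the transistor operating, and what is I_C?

Assume active. Base-emitter loop: I_B = (V_BB − V_BE)/R_B = (2.9 − 0.7)/220 = 0.01 mA.
I_C = β·I_B = 50×0.01 = 0.5 mA.
V_CE = V_CC − I_C·R_C = 5.9 − 0.5×0.68 = 5.56 V > V_CE(sat), so the active-region assumption holds.

active; I_C ≈ 0.5 mA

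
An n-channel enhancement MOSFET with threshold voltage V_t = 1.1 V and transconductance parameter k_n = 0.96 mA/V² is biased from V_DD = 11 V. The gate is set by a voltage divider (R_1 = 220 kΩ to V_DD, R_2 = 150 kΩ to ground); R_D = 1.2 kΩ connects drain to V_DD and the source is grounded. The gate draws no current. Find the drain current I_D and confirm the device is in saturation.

V_G = V_DD·R_2/(R_1+R_2) = 11×150/370 = 4.46 V. With the source grounded, V_GS = V_G = 4.46 V.
Assume saturation: I_D = (k_n/2)(V_GS − V_t)² = (0.96/2)×(4.46 − 1.1)² = 0.48×3.36² = 5.42 mA.
V_DS = V_DD − I_D·R_D = 11 − 5.42×1.2 = 4.5 V.
Saturation requires V_DS ≥ V_GS − V_t = 3.36 V; 4.5 ≥ 3.36 ✓.

I_D ≈ 5.4 mA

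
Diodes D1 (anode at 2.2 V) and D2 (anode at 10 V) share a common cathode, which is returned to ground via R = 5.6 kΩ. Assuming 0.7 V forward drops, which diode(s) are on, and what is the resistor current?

Assume both conduct. Then node N would need to be at both 2.2−0.7 = 1.5 V and 10−0.7 = 9.3 V, which is impossible.
Assume only D2 conducts: V_N = 10 − 0.7 = 9.3 V, so I_R = 9.3/5.6 = 1.66 mA.
Check D1: its anode-to-cathode voltage is 2.2 − 9.3 = -7.1 V < 0.7 V, so it is off. The assumption is consistent.

Only D2 conducts; I_R ≈ 1.7 mA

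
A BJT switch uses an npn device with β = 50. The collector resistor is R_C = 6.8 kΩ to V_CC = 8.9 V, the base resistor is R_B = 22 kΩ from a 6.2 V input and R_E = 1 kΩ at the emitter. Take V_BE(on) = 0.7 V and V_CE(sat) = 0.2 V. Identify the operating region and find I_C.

Assume active: I_B = (6.2 − 0.7)/(22 + 51×1) = 0.0753 mA, I_C = β·I_B = 3.77 mA.
Then V_CE = 8.9 − 3.77×6.8 − 3.84×1 = -20.6 V < 0.2 V — the active assumption fails.
Re-solve with V_CE = 0.2 V. KCL at the emitter: V_E/R_E = (V_BB−0.7−V_E)/R_B + (V_CC−0.2−V_E)/R_C, giving V_E = 1.28 V.
I_C = (V_CC − 0.2 − V_E)/R_C = (8.7 − 1.28)/6.8 = 1.09 mA.
Check: I_B = (5.5 − 1.28)/22 = 0.192 mA, and β·I_B = 9.59 mA > I_C, confirming saturation.

saturation; I_C ≈ 1.1 mA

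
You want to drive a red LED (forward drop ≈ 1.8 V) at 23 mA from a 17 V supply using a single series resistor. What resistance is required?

The resistor drops V_S − V_D = 17 − 1.8 = 15.2 V at 23 mA.
R = 15.2 V / 23 mA = 0.661 kΩ.

R ≈ 0.66 kΩ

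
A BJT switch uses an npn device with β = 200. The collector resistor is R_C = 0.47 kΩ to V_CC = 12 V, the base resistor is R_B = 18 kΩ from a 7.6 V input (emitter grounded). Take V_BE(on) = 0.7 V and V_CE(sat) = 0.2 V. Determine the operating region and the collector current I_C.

saturation; I_C ≈ 25 mA

Assume active: I_B = (7.6 − 0.7)/18 = 0.383 mA, giving I_C = β·I_B = 76.7 mA.
But then V_CE = 12 − 76.7×0.47 = -24 V < V_CE(sat) = 0.2 V — impossible in the active region.
So the transistor is saturated. With V_CE = 0.2 V, I_C = (V_CC − 0.2)/R_C = 11.8/0.47 = 25.1 mA.
Check: β·I_B = 76.7 mA > I_C = 25.1 mA, confirming saturation.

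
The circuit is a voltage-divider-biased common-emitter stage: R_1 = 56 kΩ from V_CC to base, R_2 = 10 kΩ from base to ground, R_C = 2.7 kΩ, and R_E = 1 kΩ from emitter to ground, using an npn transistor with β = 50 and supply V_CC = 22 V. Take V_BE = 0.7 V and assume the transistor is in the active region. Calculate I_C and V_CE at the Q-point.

I_C ≈ 2.2 mA, V_CE ≈ 14 V

Thevenize the base divider: V_Th = V_CC·R_2/(R_1+R_2) = 22×10/66 = 3.33 V, R_Th = R_1‖R_2 = 8.48 kΩ.
Base-emitter loop: V_Th = I_B·R_Th + V_BE + (β+1)I_B·R_E, so I_B = (3.33 − 0.7) / (8.48 + 51×1) = 0.0443 mA.
I_C = β·I_B = 50×0.0443 = 2.21 mA, and I_E = (β+1)I_B = 2.26 mA.
V_CE = V_CC − I_C·R_C − I_E·R_E = 22 − 2.21×2.7 − 2.26×1 = 13.8 V.
V_CE = 13.8 V > 0.2 V confirms active-region operation.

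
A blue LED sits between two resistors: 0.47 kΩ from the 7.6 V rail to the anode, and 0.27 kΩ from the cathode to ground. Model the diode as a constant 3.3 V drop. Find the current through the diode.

I ≈ 5.8 mA

The two resistors are in series with the diode, so KVL gives 7.6 = I·0.47 + 3.3 + I·0.27.
I = (7.6 − 3.3) / (0.47 + 0.27) kΩ = 4.3 / 0.74 = 5.81 mA.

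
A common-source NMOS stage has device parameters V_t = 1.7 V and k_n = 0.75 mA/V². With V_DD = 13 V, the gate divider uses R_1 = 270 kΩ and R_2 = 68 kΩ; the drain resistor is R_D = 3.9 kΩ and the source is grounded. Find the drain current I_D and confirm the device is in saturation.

I_D ≈ 0.31 mA

V_G = V_DD·R_2/(R_1+R_2) = 13×68/338 = 2.62 V. With the source grounded, V_GS = V_G = 2.62 V.
Assume saturation: I_D = (k_n/2)(V_GS − V_t)² = (0.75/2)×(2.62 − 1.7)² = 0.375×0.915² = 0.314 mA.
V_DS = V_DD − I_D·R_D = 13 − 0.314×3.9 = 11.8 V.
Saturation requires V_DS ≥ V_GS − V_t = 0.915 V; 11.8 ≥ 0.915 ✓.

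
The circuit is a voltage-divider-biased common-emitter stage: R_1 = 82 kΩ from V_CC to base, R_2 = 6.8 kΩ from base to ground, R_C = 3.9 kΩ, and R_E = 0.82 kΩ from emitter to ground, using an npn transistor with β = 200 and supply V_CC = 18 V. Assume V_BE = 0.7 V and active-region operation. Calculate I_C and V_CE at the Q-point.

I_C ≈ 0.79 mA, V_CE ≈ 14 V

Thevenize the base divider: V_Th = V_CC·R_2/(R_1+R_2) = 18×6.8/88.8 = 1.38 V, R_Th = R_1‖R_2 = 6.28 kΩ.
Base-emitter loop: V_Th = I_B·R_Th + V_BE + (β+1)I_B·R_E, so I_B = (1.38 − 0.7) / (6.28 + 201×0.82) = 0.00396 mA.
I_C = β·I_B = 200×0.00396 = 0.793 mA, and I_E = (β+1)I_B = 0.797 mA.
V_CE = V_CC − I_C·R_C − I_E·R_E = 18 − 0.793×3.9 − 0.797×0.82 = 14.3 V.
V_CE = 14.3 V > 0.2 V confirms active-region operation.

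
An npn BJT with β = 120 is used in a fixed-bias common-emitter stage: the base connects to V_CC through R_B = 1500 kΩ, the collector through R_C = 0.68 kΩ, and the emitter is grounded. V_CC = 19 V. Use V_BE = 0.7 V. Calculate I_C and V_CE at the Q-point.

I_C ≈ 1.5 mA, V_CE ≈ 18 V

Base loop: V_CC = I_B·R_B + V_BE, so I_B = (19 − 0.7)/1500 kΩ = 0.0122 mA.
In the active region I_C = β·I_B = 120 × 0.0122 = 1.46 mA.
Collector loop: V_CE = V_CC − I_C·R_C = 19 − 1.46×0.68 = 18 V.
Since V_CE = 18 V > V_CE(sat) ≈ 0.2 V, the transistor is in the active region as assumed.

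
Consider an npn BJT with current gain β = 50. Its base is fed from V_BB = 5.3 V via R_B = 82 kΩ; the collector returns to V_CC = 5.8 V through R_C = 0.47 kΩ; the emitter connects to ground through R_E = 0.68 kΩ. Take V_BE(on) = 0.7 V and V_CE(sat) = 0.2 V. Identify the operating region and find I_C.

Assume active. Base-emitter loop: I_B = (V_BB − V_BE)/(R_B + (β+1)R_E) = (5.3 − 0.7)/(82 + 51×0.68) = 0.0394 mA.
I_C = β·I_B = 50×0.0394 = 1.97 mA.
V_CE = V_CC − I_C·R_C − I_E·R_E = 5.8 − 1.97×0.47 − 2.01×0.68 = 3.51 V > V_CE(sat), so the active-region assumption holds.

active; I_C ≈ 2 mA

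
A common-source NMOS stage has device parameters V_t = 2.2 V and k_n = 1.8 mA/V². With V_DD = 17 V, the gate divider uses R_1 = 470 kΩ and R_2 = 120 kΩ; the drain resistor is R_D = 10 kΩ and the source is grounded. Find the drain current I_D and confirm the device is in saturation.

V_G = V_DD·R_2/(R_1+R_2) = 17×120/590 = 3.46 V. With the source grounded, V_GS = V_G = 3.46 V.
Assume saturation: I_D = (k_n/2)(V_GS − V_t)² = (1.8/2)×(3.46 − 2.2)² = 0.9×1.26² = 1.42 mA.
V_DS = V_DD − I_D·R_D = 17 − 1.42×10 = 2.77 V.
Saturation requires V_DS ≥ V_GS − V_t = 1.26 V; 2.77 ≥ 1.26 ✓.

I_D ≈ 1.4 mA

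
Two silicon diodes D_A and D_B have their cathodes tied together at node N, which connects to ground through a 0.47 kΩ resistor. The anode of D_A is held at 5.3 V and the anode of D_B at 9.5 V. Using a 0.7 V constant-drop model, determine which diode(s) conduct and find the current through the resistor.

Assume both conduct. Then node N would need to be at both 5.3−0.7 = 4.6 V and 9.5−0.7 = 8.8 V, which is impossible.
Assume only D_B conducts: V_N = 9.5 − 0.7 = 8.8 V, so I_R = 8.8/0.47 = 18.7 mA.
Check D_A: its anode-to-cathode voltage is 5.3 − 8.8 = -3.5 V < 0.7 V, so it is off. The assumption is consistent.

Only D_B conducts; I_R ≈ 19 mA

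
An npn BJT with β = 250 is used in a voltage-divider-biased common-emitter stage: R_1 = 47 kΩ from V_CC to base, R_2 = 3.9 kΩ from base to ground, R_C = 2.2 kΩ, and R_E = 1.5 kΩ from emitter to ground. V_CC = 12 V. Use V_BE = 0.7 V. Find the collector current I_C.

I_C ≈ 0.14 mA

Thevenize the base divider: V_Th = V_CC·R_2/(R_1+R_2) = 12×3.9/50.9 = 0.919 V, R_Th = R_1‖R_2 = 3.6 kΩ.
Base-emitter loop: V_Th = I_B·R_Th + V_BE + (β+1)I_B·R_E, so I_B = (0.919 − 0.7) / (3.6 + 251×1.5) = 0.000577 mA.
I_C = β·I_B = 250×0.000577 = 0.144 mA, and I_E = (β+1)I_B = 0.145 mA.
V_CE = V_CC − I_C·R_C − I_E·R_E = 12 − 0.144×2.2 − 0.145×1.5 = 11.5 V.
V_CE = 11.5 V > 0.2 V confirms active-region operation.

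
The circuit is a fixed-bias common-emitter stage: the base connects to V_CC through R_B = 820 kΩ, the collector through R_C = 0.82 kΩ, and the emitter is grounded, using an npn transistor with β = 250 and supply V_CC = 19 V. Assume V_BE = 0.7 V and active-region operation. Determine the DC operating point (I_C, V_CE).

Base loop: V_CC = I_B·R_B + V_BE, so I_B = (19 − 0.7)/820 kΩ = 0.0223 mA.
In the active region I_C = β·I_B = 250 × 0.0223 = 5.58 mA.
Collector loop: V_CE = V_CC − I_C·R_C = 19 − 5.58×0.82 = 14.4 V.
Since V_CE = 14.4 V > V_CE(sat) ≈ 0.2 V, the transistor is in the active region as assumed.

I_C ≈ 5.6 mA, V_CE ≈ 14 V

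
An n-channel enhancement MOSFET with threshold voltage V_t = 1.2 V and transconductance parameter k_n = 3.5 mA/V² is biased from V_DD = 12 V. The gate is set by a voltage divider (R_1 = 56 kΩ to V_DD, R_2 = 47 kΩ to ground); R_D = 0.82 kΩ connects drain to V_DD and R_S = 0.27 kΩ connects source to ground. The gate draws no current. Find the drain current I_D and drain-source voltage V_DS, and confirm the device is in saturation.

V_G = V_DD·R_2/(R_1+R_2) = 12×47/103 = 5.48 V.
Assume saturation: I_D = (k_n/2)(V_GS − V_t)² with V_GS = V_G − I_D·R_S = 5.48 − 0.27·I_D.
Substituting gives 0.128·I_D² − 5.04·I_D + 32 = 0, with roots I_D = 7.94 or 31.6 mA.
The root I_D = 31.6 mA gives V_GS = -3.05 V ≤ V_t, so take I_D = 7.94 mA.
Then V_GS = 3.33 V and V_DS = V_DD − I_D(R_D+R_S) = 12 − 7.94×1.09 = 3.34 V.
Saturation requires V_DS ≥ V_GS − V_t = 2.13 V; 3.34 ≥ 2.13 ✓.

I_D ≈ 7.9 mA, V_DS ≈ 3.3 V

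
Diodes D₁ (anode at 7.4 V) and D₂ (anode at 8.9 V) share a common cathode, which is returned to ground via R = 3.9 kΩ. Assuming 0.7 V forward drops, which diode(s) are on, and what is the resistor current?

Assume both conduct. Then node N would need to be at both 7.4−0.7 = 6.7 V and 8.9−0.7 = 8.2 V, which is impossible.
Assume only D₂ conducts: V_N = 8.9 − 0.7 = 8.2 V, so I_R = 8.2/3.9 = 2.1 mA.
Check D₁: its anode-to-cathode voltage is 7.4 − 8.2 = -0.8 V < 0.7 V, so it is off. The assumption is consistent.

Only D₂ conducts; I_R ≈ 2.1 mA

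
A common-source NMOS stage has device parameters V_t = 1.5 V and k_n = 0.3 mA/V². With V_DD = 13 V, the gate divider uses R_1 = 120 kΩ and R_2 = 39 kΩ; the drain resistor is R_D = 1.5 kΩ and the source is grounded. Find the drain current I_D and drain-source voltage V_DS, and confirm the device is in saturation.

I_D ≈ 0.43 mA, V_DS ≈ 12 V

V_G = V_DD·R_2/(R_1+R_2) = 13×39/159 = 3.19 V. With the source grounded, V_GS = V_G = 3.19 V.
Assume saturation: I_D = (k_n/2)(V_GS − V_t)² = (0.3/2)×(3.19 − 1.5)² = 0.15×1.69² = 0.428 mA.
V_DS = V_DD − I_D·R_D = 13 − 0.428×1.5 = 12.4 V.
Saturation requires V_DS ≥ V_GS − V_t = 1.69 V; 12.4 ≥ 1.69 ✓.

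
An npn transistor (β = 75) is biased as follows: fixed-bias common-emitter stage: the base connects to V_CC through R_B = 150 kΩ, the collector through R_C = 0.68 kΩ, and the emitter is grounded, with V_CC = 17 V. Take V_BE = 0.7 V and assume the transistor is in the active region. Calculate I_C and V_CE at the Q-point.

I_C ≈ 8.2 mA, V_CE ≈ 11 V

Base loop: V_CC = I_B·R_B + V_BE, so I_B = (17 − 0.7)/150 kΩ = 0.109 mA.
In the active region I_C = β·I_B = 75 × 0.109 = 8.15 mA.
Collector loop: V_CE = V_CC − I_C·R_C = 17 − 8.15×0.68 = 11.5 V.
Since V_CE = 11.5 V > V_CE(sat) ≈ 0.2 V, the transistor is in the active region as assumed.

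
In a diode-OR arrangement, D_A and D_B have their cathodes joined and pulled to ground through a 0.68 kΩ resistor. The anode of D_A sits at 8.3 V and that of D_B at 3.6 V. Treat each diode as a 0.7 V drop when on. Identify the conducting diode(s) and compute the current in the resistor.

Only D_A conducts; I_R ≈ 11 mA

Assume both conduct. Then node N would need to be at both 8.3−0.7 = 7.6 V and 3.6−0.7 = 2.9 V, which is impossible.
Assume only D_A conducts: V_N = 8.3 − 0.7 = 7.6 V, so I_R = 7.6/0.68 = 11.2 mA.
Check D_B: its anode-to-cathode voltage is 3.6 − 7.6 = -4 V < 0.7 V, so it is off. The assumption is consistent.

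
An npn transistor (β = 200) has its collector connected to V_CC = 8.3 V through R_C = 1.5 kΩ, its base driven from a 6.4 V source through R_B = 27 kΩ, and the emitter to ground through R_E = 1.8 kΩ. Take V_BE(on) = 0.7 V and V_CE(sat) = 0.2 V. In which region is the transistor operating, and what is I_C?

saturation; I_C ≈ 2.4 mA

Assume active: I_B = (6.4 − 0.7)/(27 + 201×1.8) = 0.0147 mA, I_C = β·I_B = 2.93 mA.
Then V_CE = 8.3 − 2.93×1.5 − 2.95×1.8 = -1.4 V < 0.2 V — the active assumption fails.
Re-solve with V_CE = 0.2 V. KCL at the emitter: V_E/R_E = (V_BB−0.7−V_E)/R_B + (V_CC−0.2−V_E)/R_C, giving V_E = 4.46 V.
I_C = (V_CC − 0.2 − V_E)/R_C = (8.1 − 4.46)/1.5 = 2.43 mA.
Check: I_B = (5.7 − 4.46)/27 = 0.0461 mA, and β·I_B = 9.22 mA > I_C, confirming saturation.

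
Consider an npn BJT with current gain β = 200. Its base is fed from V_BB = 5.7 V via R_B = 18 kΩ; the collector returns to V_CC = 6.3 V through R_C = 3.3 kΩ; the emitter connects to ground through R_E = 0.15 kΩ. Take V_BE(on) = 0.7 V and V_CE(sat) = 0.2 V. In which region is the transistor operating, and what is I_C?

saturation; I_C ≈ 1.8 mA

Assume active: I_B = (5.7 − 0.7)/(18 + 201×0.15) = 0.104 mA, I_C = β·I_B = 20.8 mA.
Then V_CE = 6.3 − 20.8×3.3 − 20.9×0.15 = -65.4 V < 0.2 V — the active assumption fails.
Re-solve with V_CE = 0.2 V. KCL at the emitter: V_E/R_E = (V_BB−0.7−V_E)/R_B + (V_CC−0.2−V_E)/R_C, giving V_E = 0.303 V.
I_C = (V_CC − 0.2 − V_E)/R_C = (6.1 − 0.303)/3.3 = 1.76 mA.
Check: I_B = (5 − 0.303)/18 = 0.261 mA, and β·I_B = 52.2 mA > I_C, confirming saturation.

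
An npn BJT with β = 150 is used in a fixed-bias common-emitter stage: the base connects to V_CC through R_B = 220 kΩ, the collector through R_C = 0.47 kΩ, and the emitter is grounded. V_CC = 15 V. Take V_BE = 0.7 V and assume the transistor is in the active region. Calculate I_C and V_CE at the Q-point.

I_C ≈ 9.8 mA, V_CE ≈ 10 V

Base loop: V_CC = I_B·R_B + V_BE, so I_B = (15 − 0.7)/220 kΩ = 0.065 mA.
In the active region I_C = β·I_B = 150 × 0.065 = 9.75 mA.
Collector loop: V_CE = V_CC − I_C·R_C = 15 − 9.75×0.47 = 10.4 V.
Since V_CE = 10.4 V > V_CE(sat) ≈ 0.2 V, the transistor is in the active region as assumed.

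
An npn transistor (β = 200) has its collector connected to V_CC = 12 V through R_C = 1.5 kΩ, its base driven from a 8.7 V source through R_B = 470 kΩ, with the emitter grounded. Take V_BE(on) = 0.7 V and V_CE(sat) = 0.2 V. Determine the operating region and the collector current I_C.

Assume active. Base-emitter loop: I_B = (V_BB − V_BE)/R_B = (8.7 − 0.7)/470 = 0.017 mA.
I_C = β·I_B = 200×0.017 = 3.4 mA.
V_CE = V_CC − I_C·R_C = 12 − 3.4×1.5 = 6.89 V > V_CE(sat), so the active-region assumption holds.

active; I_C ≈ 3.4 mA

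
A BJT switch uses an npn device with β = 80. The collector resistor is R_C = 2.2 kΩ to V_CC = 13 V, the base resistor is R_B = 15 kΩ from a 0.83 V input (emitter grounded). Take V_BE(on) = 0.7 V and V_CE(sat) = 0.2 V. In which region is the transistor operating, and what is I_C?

active; I_C ≈ 0.69 mA

Assume active. Base-emitter loop: I_B = (V_BB − V_BE)/R_B = (0.83 − 0.7)/15 = 0.00867 mA.
I_C = β·I_B = 80×0.00867 = 0.693 mA.
V_CE = V_CC − I_C·R_C = 13 − 0.693×2.2 = 11.5 V > V_CE(sat), so the active-region assumption holds.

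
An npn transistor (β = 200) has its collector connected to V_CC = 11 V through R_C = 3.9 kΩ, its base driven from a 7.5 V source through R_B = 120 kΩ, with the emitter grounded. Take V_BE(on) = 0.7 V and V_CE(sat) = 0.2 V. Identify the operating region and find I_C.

Assume active: I_B = (7.5 − 0.7)/120 = 0.0567 mA, giving I_C = β·I_B = 11.3 mA.
But then V_CE = 11 − 11.3×3.9 = -33.2 V < V_CE(sat) = 0.2 V — impossible in the active region.
So the transistor is saturated. With V_CE = 0.2 V, I_C = (V_CC − 0.2)/R_C = 10.8/3.9 = 2.77 mA.
Check: β·I_B = 11.3 mA > I_C = 2.77 mA, confirming saturation.

saturation; I_C ≈ 2.8 mA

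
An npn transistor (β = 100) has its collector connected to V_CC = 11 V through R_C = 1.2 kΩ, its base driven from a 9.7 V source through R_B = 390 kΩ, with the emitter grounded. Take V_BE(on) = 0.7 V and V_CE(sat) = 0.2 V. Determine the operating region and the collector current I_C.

active; I_C ≈ 2.3 mA

Assume active. Base-emitter loop: I_B = (V_BB − V_BE)/R_B = (9.7 − 0.7)/390 = 0.0231 mA.
I_C = β·I_B = 100×0.0231 = 2.31 mA.
V_CE = V_CC − I_C·R_C = 11 − 2.31×1.2 = 8.23 V > V_CE(sat), so the active-region assumption holds.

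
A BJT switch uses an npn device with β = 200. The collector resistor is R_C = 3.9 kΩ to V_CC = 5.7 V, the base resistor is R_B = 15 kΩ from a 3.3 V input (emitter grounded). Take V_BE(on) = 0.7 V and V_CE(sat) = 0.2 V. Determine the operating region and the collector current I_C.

saturation; I_C ≈ 1.4 mA

Assume active: I_B = (3.3 − 0.7)/15 = 0.173 mA, giving I_C = β·I_B = 34.7 mA.
But then V_CE = 5.7 − 34.7×3.9 = -130 V < V_CE(sat) = 0.2 V — impossible in the active region.
So the transistor is saturated. With V_CE = 0.2 V, I_C = (V_CC − 0.2)/R_C = 5.5/3.9 = 1.41 mA.
Check: β·I_B = 34.7 mA > I_C = 1.41 mA, confirming saturation.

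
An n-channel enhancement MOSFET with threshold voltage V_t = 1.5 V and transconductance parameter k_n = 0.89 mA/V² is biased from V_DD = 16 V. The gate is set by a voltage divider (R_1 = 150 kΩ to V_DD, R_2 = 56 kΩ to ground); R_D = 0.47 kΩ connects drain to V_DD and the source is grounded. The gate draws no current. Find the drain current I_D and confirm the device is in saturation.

I_D ≈ 3.6 mA

V_G = V_DD·R_2/(R_1+R_2) = 16×56/206 = 4.35 V. With the source grounded, V_GS = V_G = 4.35 V.
Assume saturation: I_D = (k_n/2)(V_GS − V_t)² = (0.89/2)×(4.35 − 1.5)² = 0.445×2.85² = 3.61 mA.
V_DS = V_DD − I_D·R_D = 16 − 3.61×0.47 = 14.3 V.
Saturation requires V_DS ≥ V_GS − V_t = 2.85 V; 14.3 ≥ 2.85 ✓.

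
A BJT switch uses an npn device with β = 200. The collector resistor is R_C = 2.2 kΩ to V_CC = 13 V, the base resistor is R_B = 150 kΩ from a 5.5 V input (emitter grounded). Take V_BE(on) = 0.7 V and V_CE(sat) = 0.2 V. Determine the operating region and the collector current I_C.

saturation; I_C ≈ 5.8 mA

Assume active: I_B = (5.5 − 0.7)/150 = 0.032 mA, giving I_C = β·I_B = 6.4 mA.
But then V_CE = 13 − 6.4×2.2 = -1.08 V < V_CE(sat) = 0.2 V — impossible in the active region.
So the transistor is saturated. With V_CE = 0.2 V, I_C = (V_CC − 0.2)/R_C = 12.8/2.2 = 5.82 mA.
Check: β·I_B = 6.4 mA > I_C = 5.82 mA, confirming saturation.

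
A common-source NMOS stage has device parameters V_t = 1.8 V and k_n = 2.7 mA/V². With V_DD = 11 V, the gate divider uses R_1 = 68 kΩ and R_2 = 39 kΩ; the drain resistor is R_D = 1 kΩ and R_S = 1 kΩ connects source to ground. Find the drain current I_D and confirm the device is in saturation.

I_D ≈ 1.2 mA

V_G = V_DD·R_2/(R_1+R_2) = 11×39/107 = 4.01 V.
Assume saturation: I_D = (k_n/2)(V_GS − V_t)² with V_GS = V_G − I_D·R_S = 4.01 − 1·I_D.
Substituting gives 1.35·I_D² − 6.97·I_D + 6.59 = 0, with roots I_D = 1.25 or 3.91 mA.
The root I_D = 3.91 mA gives V_GS = 0.0978 V ≤ V_t, so take I_D = 1.25 mA.
Then V_GS = 2.76 V and V_DS = V_DD − I_D(R_D+R_S) = 11 − 1.25×2 = 8.5 V.
Saturation requires V_DS ≥ V_GS − V_t = 0.961 V; 8.5 ≥ 0.961 ✓.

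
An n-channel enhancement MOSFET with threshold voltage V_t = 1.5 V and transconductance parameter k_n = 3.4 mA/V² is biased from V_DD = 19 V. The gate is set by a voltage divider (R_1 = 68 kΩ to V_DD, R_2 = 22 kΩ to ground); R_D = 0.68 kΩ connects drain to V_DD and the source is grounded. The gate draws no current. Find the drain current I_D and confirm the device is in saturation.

I_D ≈ 17 mA

V_G = V_DD·R_2/(R_1+R_2) = 19×22/90 = 4.64 V. With the source grounded, V_GS = V_G = 4.64 V.
Assume saturation: I_D = (k_n/2)(V_GS − V_t)² = (3.4/2)×(4.64 − 1.5)² = 1.7×3.14² = 16.8 mA.
V_DS = V_DD − I_D·R_D = 19 − 16.8×0.68 = 7.57 V.
Saturation requires V_DS ≥ V_GS − V_t = 3.14 V; 7.57 ≥ 3.14 ✓.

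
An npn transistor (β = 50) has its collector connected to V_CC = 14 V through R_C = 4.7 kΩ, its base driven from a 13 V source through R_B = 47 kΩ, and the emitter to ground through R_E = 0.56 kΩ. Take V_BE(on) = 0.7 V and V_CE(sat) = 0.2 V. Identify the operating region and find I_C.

Assume active: I_B = (13 − 0.7)/(47 + 51×0.56) = 0.163 mA, I_C = β·I_B = 8.14 mA.
Then V_CE = 14 − 8.14×4.7 − 8.3×0.56 = -28.9 V < 0.2 V — the active assumption fails.
Re-solve with V_CE = 0.2 V. KCL at the emitter: V_E/R_E = (V_BB−0.7−V_E)/R_B + (V_CC−0.2−V_E)/R_C, giving V_E = 1.58 V.
I_C = (V_CC − 0.2 − V_E)/R_C = (13.8 − 1.58)/4.7 = 2.6 mA.
Check: I_B = (12.3 − 1.58)/47 = 0.228 mA, and β·I_B = 11.4 mA > I_C, confirming saturation.

saturation; I_C ≈ 2.6 mA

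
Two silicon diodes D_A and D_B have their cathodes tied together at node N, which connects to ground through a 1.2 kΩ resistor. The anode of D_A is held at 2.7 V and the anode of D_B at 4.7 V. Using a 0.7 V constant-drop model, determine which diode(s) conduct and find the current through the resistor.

Only D_B conducts; I_R ≈ 3.3 mA

Assume both conduct. Then node N would need to be at both 2.7−0.7 = 2 V and 4.7−0.7 = 4 V, which is impossible.
Assume only D_B conducts: V_N = 4.7 − 0.7 = 4 V, so I_R = 4/1.2 = 3.33 mA.
Check D_A: its anode-to-cathode voltage is 2.7 − 4 = -1.3 V < 0.7 V, so it is off. The assumption is consistent.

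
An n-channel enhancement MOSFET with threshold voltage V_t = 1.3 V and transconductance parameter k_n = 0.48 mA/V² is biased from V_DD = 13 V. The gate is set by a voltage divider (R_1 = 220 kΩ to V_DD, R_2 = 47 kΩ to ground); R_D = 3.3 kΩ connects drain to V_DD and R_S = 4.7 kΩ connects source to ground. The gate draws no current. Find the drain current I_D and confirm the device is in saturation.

I_D ≈ 0.084 mA

V_G = V_DD·R_2/(R_1+R_2) = 13×47/267 = 2.29 V.
Assume saturation: I_D = (k_n/2)(V_GS − V_t)² with V_GS = V_G − I_D·R_S = 2.29 − 4.7·I_D.
Substituting gives 5.3·I_D² − 3.23·I_D + 0.234 = 0, with roots I_D = 0.0842 or 0.525 mA.
The root I_D = 0.525 mA gives V_GS = -0.179 V ≤ V_t, so take I_D = 0.0842 mA.
Then V_GS = 1.89 V and V_DS = V_DD − I_D(R_D+R_S) = 13 − 0.0842×8 = 12.3 V.
Saturation requires V_DS ≥ V_GS − V_t = 0.592 V; 12.3 ≥ 0.592 ✓.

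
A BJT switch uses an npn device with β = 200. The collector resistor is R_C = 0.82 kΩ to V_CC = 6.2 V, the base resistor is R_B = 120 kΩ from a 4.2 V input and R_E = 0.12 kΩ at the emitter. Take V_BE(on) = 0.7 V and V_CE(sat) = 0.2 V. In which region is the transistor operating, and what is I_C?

active; I_C ≈ 4.9 mA

Assume active. Base-emitter loop: I_B = (V_BB − V_BE)/(R_B + (β+1)R_E) = (4.2 − 0.7)/(120 + 201×0.12) = 0.0243 mA.
I_C = β·I_B = 200×0.0243 = 4.86 mA.
V_CE = V_CC − I_C·R_C − I_E·R_E = 6.2 − 4.86×0.82 − 4.88×0.12 = 1.63 V > V_CE(sat), so the active-region assumption holds.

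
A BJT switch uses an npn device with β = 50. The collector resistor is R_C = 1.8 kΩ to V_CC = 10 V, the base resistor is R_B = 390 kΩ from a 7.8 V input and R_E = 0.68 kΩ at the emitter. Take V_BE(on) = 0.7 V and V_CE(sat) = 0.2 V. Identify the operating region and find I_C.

active; I_C ≈ 0.84 mA

Assume active. Base-emitter loop: I_B = (V_BB − V_BE)/(R_B + (β+1)R_E) = (7.8 − 0.7)/(390 + 51×0.68) = 0.0167 mA.
I_C = β·I_B = 50×0.0167 = 0.836 mA.
V_CE = V_CC − I_C·R_C − I_E·R_E = 10 − 0.836×1.8 − 0.853×0.68 = 7.92 V > V_CE(sat), so the active-region assumption holds.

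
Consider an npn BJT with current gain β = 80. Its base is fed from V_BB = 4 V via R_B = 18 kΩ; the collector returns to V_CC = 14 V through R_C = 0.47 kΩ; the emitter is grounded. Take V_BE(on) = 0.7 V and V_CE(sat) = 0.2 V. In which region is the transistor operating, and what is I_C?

active; I_C ≈ 15 mA

Assume active. Base-emitter loop: I_B = (V_BB − V_BE)/R_B = (4 − 0.7)/18 = 0.183 mA.
I_C = β·I_B = 80×0.183 = 14.7 mA.
V_CE = V_CC − I_C·R_C = 14 − 14.7×0.47 = 7.11 V > V_CE(sat), so the active-region assumption holds.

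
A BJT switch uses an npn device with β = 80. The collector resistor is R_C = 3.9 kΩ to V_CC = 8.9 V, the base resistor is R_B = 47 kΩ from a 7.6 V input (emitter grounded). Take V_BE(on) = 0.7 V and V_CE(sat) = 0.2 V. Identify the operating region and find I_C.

Assume active: I_B = (7.6 − 0.7)/47 = 0.147 mA, giving I_C = β·I_B = 11.7 mA.
But then V_CE = 8.9 − 11.7×3.9 = -36.9 V < V_CE(sat) = 0.2 V — impossible in the active region.
So the transistor is saturated. With V_CE = 0.2 V, I_C = (V_CC − 0.2)/R_C = 8.7/3.9 = 2.23 mA.
Check: β·I_B = 11.7 mA > I_C = 2.23 mA, confirming saturation.

saturation; I_C ≈ 2.2 mA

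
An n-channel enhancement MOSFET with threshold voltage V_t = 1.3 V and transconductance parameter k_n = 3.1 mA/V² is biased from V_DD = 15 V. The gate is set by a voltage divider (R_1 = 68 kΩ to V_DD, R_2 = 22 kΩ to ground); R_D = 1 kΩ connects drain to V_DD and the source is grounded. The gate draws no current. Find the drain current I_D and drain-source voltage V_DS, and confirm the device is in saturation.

V_G = V_DD·R_2/(R_1+R_2) = 15×22/90 = 3.67 V. With the source grounded, V_GS = V_G = 3.67 V.
Assume saturation: I_D = (k_n/2)(V_GS − V_t)² = (3.1/2)×(3.67 − 1.3)² = 1.55×2.37² = 8.68 mA.
V_DS = V_DD − I_D·R_D = 15 − 8.68×1 = 6.32 V.
Saturation requires V_DS ≥ V_GS − V_t = 2.37 V; 6.32 ≥ 2.37 ✓.

I_D ≈ 8.7 mA, V_DS ≈ 6.3 V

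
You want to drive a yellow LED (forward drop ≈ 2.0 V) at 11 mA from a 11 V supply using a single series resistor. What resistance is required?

R ≈ 0.82 kΩ

The resistor drops V_S − V_D = 11 − 2.0 = 9 V at 11 mA.
R = 9 V / 11 mA = 0.818 kΩ.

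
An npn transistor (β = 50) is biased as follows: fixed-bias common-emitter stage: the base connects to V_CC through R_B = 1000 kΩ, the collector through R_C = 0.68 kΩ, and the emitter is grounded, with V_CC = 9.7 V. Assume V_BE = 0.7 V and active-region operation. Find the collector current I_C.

I_C ≈ 0.45 mA

Base loop: V_CC = I_B·R_B + V_BE, so I_B = (9.7 − 0.7)/1000 kΩ = 0.009 mA.
In the active region I_C = β·I_B = 50 × 0.009 = 0.45 mA.
Collector loop: V_CE = V_CC − I_C·R_C = 9.7 − 0.45×0.68 = 9.39 V.
Since V_CE = 9.39 V > V_CE(sat) ≈ 0.2 V, the transistor is in the active region as assumed.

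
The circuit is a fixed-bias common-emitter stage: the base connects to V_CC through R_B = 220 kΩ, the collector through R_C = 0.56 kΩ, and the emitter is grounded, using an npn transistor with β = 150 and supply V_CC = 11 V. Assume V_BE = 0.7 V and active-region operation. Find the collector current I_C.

Base loop: V_CC = I_B·R_B + V_BE, so I_B = (11 − 0.7)/220 kΩ = 0.0468 mA.
In the active region I_C = β·I_B = 150 × 0.0468 = 7.02 mA.
Collector loop: V_CE = V_CC − I_C·R_C = 11 − 7.02×0.56 = 7.07 V.
Since V_CE = 7.07 V > V_CE(sat) ≈ 0.2 V, the transistor is in the active region as assumed.

I_C ≈ 7 mA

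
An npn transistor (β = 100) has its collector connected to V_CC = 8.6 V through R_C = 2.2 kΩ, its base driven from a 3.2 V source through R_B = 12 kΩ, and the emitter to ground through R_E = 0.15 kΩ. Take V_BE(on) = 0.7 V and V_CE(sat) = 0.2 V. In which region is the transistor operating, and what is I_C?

saturation; I_C ≈ 3.6 mA

Assume active: I_B = (3.2 − 0.7)/(12 + 101×0.15) = 0.0921 mA, I_C = β·I_B = 9.21 mA.
Then V_CE = 8.6 − 9.21×2.2 − 9.3×0.15 = -13.1 V < 0.2 V — the active assumption fails.
Re-solve with V_CE = 0.2 V. KCL at the emitter: V_E/R_E = (V_BB−0.7−V_E)/R_B + (V_CC−0.2−V_E)/R_C, giving V_E = 0.559 V.
I_C = (V_CC − 0.2 − V_E)/R_C = (8.4 − 0.559)/2.2 = 3.56 mA.
Check: I_B = (2.5 − 0.559)/12 = 0.162 mA, and β·I_B = 16.2 mA > I_C, confirming saturation.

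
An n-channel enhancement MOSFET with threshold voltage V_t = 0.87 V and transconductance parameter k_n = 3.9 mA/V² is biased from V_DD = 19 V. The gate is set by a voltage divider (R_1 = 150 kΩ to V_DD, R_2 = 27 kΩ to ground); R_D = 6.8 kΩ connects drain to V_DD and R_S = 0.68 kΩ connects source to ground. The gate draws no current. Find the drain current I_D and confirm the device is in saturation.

I_D ≈ 1.6 mA

V_G = V_DD·R_2/(R_1+R_2) = 19×27/177 = 2.9 V.
Assume saturation: I_D = (k_n/2)(V_GS − V_t)² with V_GS = V_G − I_D·R_S = 2.9 − 0.68·I_D.
Substituting gives 0.902·I_D² − 6.38·I_D + 8.02 = 0, with roots I_D = 1.64 or 5.44 mA.
The root I_D = 5.44 mA gives V_GS = -0.8 V ≤ V_t, so take I_D = 1.64 mA.
Then V_GS = 1.79 V and V_DS = V_DD − I_D(R_D+R_S) = 19 − 1.64×7.48 = 6.76 V.
Saturation requires V_DS ≥ V_GS − V_t = 0.916 V; 6.76 ≥ 0.916 ✓.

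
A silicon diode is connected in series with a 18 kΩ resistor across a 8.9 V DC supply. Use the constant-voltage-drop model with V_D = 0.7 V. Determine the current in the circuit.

I ≈ 0.46 mA

KVL around the loop: 8.9 = V_D + I·R = 0.7 + I × 18 kΩ.
So I = (8.9 − 0.7) / 18 kΩ = 8.2 / 18 = 0.456 mA.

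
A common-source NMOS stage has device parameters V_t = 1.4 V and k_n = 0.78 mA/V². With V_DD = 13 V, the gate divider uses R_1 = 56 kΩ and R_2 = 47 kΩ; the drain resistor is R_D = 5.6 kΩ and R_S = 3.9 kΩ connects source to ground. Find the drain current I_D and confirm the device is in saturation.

V_G = V_DD·R_2/(R_1+R_2) = 13×47/103 = 5.93 V.
Assume saturation: I_D = (k_n/2)(V_GS − V_t)² with V_GS = V_G − I_D·R_S = 5.93 − 3.9·I_D.
Substituting gives 5.93·I_D² − 14.8·I_D + 8.01 = 0, with roots I_D = 0.796 or 1.7 mA.
The root I_D = 1.7 mA gives V_GS = -0.686 V ≤ V_t, so take I_D = 0.796 mA.
Then V_GS = 2.83 V and V_DS = V_DD − I_D(R_D+R_S) = 13 − 0.796×9.5 = 5.44 V.
Saturation requires V_DS ≥ V_GS − V_t = 1.43 V; 5.44 ≥ 1.43 ✓.

I_D ≈ 0.8 mA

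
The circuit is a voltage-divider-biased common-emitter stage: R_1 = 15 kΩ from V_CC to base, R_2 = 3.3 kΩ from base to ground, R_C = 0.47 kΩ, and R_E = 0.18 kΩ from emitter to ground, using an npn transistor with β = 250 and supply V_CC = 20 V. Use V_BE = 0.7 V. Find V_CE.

Thevenize the base divider: V_Th = V_CC·R_2/(R_1+R_2) = 20×3.3/18.3 = 3.61 V, R_Th = R_1‖R_2 = 2.7 kΩ.
Base-emitter loop: V_Th = I_B·R_Th + V_BE + (β+1)I_B·R_E, so I_B = (3.61 − 0.7) / (2.7 + 251×0.18) = 0.0607 mA.
I_C = β·I_B = 250×0.0607 = 15.2 mA, and I_E = (β+1)I_B = 15.2 mA.
V_CE = V_CC − I_C·R_C − I_E·R_E = 20 − 15.2×0.47 − 15.2×0.18 = 10.1 V.
V_CE = 10.1 V > 0.2 V confirms active-region operation.

V_CE ≈ 10 V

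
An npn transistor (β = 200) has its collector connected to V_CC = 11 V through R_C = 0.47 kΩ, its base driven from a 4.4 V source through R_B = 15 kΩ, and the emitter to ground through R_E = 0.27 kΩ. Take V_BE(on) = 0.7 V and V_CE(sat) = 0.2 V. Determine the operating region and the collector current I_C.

Assume active. Base-emitter loop: I_B = (V_BB − V_BE)/(R_B + (β+1)R_E) = (4.4 − 0.7)/(15 + 201×0.27) = 0.0534 mA.
I_C = β·I_B = 200×0.0534 = 10.7 mA.
V_CE = V_CC − I_C·R_C − I_E·R_E = 11 − 10.7×0.47 − 10.7×0.27 = 3.08 V > V_CE(sat), so the active-region assumption holds.

active; I_C ≈ 11 mA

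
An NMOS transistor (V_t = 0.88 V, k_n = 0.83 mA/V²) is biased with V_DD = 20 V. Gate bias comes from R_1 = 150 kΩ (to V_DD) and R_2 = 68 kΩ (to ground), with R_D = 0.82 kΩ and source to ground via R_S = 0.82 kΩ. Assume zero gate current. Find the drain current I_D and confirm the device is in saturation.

I_D ≈ 3.2 mA

V_G = V_DD·R_2/(R_1+R_2) = 20×68/218 = 6.24 V.
Assume saturation: I_D = (k_n/2)(V_GS − V_t)² with V_GS = V_G − I_D·R_S = 6.24 − 0.82·I_D.
Substituting gives 0.279·I_D² − 4.65·I_D + 11.9 = 0, with roots I_D = 3.17 or 13.5 mA.
The root I_D = 13.5 mA gives V_GS = -4.82 V ≤ V_t, so take I_D = 3.17 mA.
Then V_GS = 3.64 V and V_DS = V_DD − I_D(R_D+R_S) = 20 − 3.17×1.64 = 14.8 V.
Saturation requires V_DS ≥ V_GS − V_t = 2.76 V; 14.8 ≥ 2.76 ✓.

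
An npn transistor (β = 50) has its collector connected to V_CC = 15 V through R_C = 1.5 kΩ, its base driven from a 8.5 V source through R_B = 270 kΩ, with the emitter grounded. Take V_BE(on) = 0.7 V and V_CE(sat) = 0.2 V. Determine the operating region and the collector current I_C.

active; I_C ≈ 1.4 mA

Assume active. Base-emitter loop: I_B = (V_BB − V_BE)/R_B = (8.5 − 0.7)/270 = 0.0289 mA.
I_C = β·I_B = 50×0.0289 = 1.44 mA.
V_CE = V_CC − I_C·R_C = 15 − 1.44×1.5 = 12.8 V > V_CE(sat), so the active-region assumption holds.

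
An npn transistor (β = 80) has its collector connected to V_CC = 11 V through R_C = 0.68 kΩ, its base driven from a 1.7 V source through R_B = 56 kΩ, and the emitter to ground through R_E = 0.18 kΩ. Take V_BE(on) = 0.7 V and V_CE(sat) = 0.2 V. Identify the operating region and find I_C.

active; I_C ≈ 1.1 mA

Assume active. Base-emitter loop: I_B = (V_BB − V_BE)/(R_B + (β+1)R_E) = (1.7 − 0.7)/(56 + 81×0.18) = 0.0142 mA.
I_C = β·I_B = 80×0.0142 = 1.13 mA.
V_CE = V_CC − I_C·R_C − I_E·R_E = 11 − 1.13×0.68 − 1.15×0.18 = 10 V > V_CE(sat), so the active-region assumption holds.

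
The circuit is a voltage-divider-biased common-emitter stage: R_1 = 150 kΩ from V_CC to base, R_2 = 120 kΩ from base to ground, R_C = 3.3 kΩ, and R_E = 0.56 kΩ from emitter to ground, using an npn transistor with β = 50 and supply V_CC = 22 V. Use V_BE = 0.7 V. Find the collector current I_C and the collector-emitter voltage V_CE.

Thevenize the base divider: V_Th = V_CC·R_2/(R_1+R_2) = 22×120/270 = 9.78 V, R_Th = R_1‖R_2 = 66.7 kΩ.
Base-emitter loop: V_Th = I_B·R_Th + V_BE + (β+1)I_B·R_E, so I_B = (9.78 − 0.7) / (66.7 + 51×0.56) = 0.0953 mA.
I_C = β·I_B = 50×0.0953 = 4.77 mA, and I_E = (β+1)I_B = 4.86 mA.
V_CE = V_CC − I_C·R_C − I_E·R_E = 22 − 4.77×3.3 − 4.86×0.56 = 3.55 V.
V_CE = 3.55 V > 0.2 V confirms active-region operation.

I_C ≈ 4.8 mA, V_CE ≈ 3.5 V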